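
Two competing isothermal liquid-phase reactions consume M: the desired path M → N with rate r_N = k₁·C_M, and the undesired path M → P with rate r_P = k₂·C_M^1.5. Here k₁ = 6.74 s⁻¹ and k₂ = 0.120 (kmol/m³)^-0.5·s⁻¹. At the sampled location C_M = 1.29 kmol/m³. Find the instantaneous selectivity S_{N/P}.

49.5

S_{N/P} = r_N/r_P = (k₁·C_M)/(k₂·C_M^1.5) = (k₁/k₂)·C_M^-0.5.
= (6.74×1.290) / (0.120×1.290^1.5) = 8.695/0.1758 = 49.5.
The undesired path is higher order in M, so low C_M (CSTR or dilute feed) favours N.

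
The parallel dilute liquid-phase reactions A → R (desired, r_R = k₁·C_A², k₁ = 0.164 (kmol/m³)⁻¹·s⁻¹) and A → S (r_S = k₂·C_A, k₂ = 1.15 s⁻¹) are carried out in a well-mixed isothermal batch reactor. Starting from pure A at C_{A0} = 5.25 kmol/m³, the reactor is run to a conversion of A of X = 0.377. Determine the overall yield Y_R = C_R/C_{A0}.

C_A = C_{A0}(1−X) = 3.271 kmol/m³.
Along a PFR/batch, dC_S/dC_A = −r_S/(r_R+r_S) = −k₂/(k₂+k₁·C_A).
Integrating from C_{A0} to C_A: C_S = (1.15/0.164)·ln[(1.15+0.164·5.25)/(1.15+0.164·3.27)] = 7.012·ln(2.011/1.686) = 1.234 kmol/m³.
Then C_R = (C_{A0}−C_A) − C_S = 1.979 − 1.234 = 0.7449 kmol/m³.
Y_R = C_R/C_{A0} = 0.7449/5.25 = 0.142.

0.142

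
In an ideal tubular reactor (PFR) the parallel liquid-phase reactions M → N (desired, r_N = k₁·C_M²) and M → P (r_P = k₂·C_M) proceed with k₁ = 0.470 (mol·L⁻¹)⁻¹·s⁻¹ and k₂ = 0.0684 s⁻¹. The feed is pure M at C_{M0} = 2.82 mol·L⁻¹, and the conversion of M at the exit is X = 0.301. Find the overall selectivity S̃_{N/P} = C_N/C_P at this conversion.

16.3

C_M = C_{M0}(1−X) = 1.971 mol·L⁻¹.
Along a PFR/batch, dC_P/dC_M = −r_P/(r_N+r_P) = −k₂/(k₂+k₁·C_M).
Integrating from C_{M0} to C_M: C_P = (0.0684/0.470)·ln[(0.0684+0.470·2.82)/(0.0684+0.470·1.97)] = 0.1455·ln(1.394/0.9949) = 0.04907 mol·L⁻¹.
Then C_N = (C_{M0}−C_M) − C_P = 0.8488 − 0.04907 = 0.7997 mol·L⁻¹.
S̃_{N/P} = C_N/C_P = 0.7997/0.04907 = 16.3.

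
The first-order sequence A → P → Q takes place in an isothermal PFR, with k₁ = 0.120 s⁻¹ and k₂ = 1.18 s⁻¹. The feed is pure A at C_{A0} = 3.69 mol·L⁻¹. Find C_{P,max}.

0.290 mol·L⁻¹

At the optimum, C_{P,max}/C_{A0} = (k₁/k₂)^[k₂/(k₂−k₁)].
= (0.120/1.18)^(1.18/(1.18−0.120)) = (0.1017)^(1.113) = 0.07851.
C_{P,max} = 0.07851×3.69 = 0.290 mol·L⁻¹.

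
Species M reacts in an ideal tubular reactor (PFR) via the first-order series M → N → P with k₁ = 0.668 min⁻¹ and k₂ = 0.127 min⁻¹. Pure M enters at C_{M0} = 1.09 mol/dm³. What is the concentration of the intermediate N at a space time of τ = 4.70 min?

Solving the coupled first-order balances gives C_N(τ) = [k₁/(k₂−k₁)]·C_{M0}·(e^(−k₁τ) − e^(−k₂τ)).
e^(−k₁τ) = e^(−0.668×4.70) = e^(−3.140) = 0.04330; e^(−k₂τ) = e^(−0.5969) = 0.5505.
C_N = 0.668×1.09/(0.127−0.668) × (0.04330−0.5505) = (-1.346)×(-0.5072) = 0.6827 mol/dm³.

0.683 mol/dm³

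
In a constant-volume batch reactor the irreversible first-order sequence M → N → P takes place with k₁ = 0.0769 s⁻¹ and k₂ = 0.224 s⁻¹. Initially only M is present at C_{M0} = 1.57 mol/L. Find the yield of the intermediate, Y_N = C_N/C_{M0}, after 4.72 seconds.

0.182

Solving the coupled first-order balances gives C_N(t) = [k₁/(k₂−k₁)]·C_{M0}·(e^(−k₁t) − e^(−k₂t)).
e^(−k₁t) = e^(−0.0769×4.72) = e^(−0.3630) = 0.6956; e^(−k₂t) = e^(−1.057) = 0.3474.
C_N = 0.0769×1.57/(0.224−0.0769) × (0.6956−0.3474) = 0.8208×0.3482 = 0.2858 mol/L.
Y_N = C_N/C_{M0} = 0.2858/1.57 = 0.182.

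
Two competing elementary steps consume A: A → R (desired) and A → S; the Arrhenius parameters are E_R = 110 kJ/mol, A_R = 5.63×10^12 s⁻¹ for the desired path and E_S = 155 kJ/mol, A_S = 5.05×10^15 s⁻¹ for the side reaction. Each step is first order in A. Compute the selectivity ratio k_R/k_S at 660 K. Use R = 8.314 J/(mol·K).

k_R/k_S = (A_R/A_S)·exp[−(E_R−E_S)/(RT)] = (A_R/A_S)·exp[(E_S−E_R)/(RT)].
(E_S−E_R)/(RT) = (155−110)×10³/(8.314×660) = 45000/5487 = 8.201.
k_R/k_S = (5.63×10^12/5.05×10^15)·exp(8.201) = 0.001115 × 3644 = 4.06.
Since E_R < E_S, lowering the temperature improves selectivity toward R.

4.06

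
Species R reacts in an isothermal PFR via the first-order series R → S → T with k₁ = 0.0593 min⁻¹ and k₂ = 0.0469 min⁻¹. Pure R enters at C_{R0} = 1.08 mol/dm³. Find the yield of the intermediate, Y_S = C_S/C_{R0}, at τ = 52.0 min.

0.198

Solving the coupled first-order balances gives C_S(τ) = [k₁/(k₂−k₁)]·C_{R0}·(e^(−k₁τ) − e^(−k₂τ)).
e^(−k₁τ) = e^(−0.0593×52.0) = e^(−3.084) = 0.04579; e^(−k₂τ) = e^(−2.439) = 0.08727.
C_S = 0.0593×1.08/(0.0469−0.0593) × (0.04579−0.08727) = (-5.165)×(-0.04147) = 0.2142 mol/dm³.
Y_S = C_S/C_{R0} = 0.2142/1.08 = 0.198.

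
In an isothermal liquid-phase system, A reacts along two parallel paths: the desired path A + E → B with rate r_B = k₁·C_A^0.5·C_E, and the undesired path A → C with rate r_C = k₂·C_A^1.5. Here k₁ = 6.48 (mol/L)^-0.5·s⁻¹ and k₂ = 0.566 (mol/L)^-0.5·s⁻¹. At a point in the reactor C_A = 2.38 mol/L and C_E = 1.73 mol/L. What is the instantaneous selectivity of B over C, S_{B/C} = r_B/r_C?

S_{B/C} = r_B/r_C = (k₁·C_A^0.5·C_E)/(k₂·C_A^1.5) = (k₁/k₂)·C_A⁻¹·C_E.
= (6.48×2.380^0.5×1.730) / (0.566×2.380^1.5) = 17.29/2.078 = 8.32.
The undesired path is higher order in A, so low C_A (CSTR or dilute feed) favours B.

8.32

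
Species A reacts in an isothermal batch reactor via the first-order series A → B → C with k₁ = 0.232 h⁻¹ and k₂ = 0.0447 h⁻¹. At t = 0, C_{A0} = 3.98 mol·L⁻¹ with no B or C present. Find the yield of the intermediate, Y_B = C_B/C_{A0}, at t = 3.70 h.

For first-order series with pure A initially, C_B(t) = k₁C_{A0}/(k₂−k₁)·(e^(−k₁t) − e^(−k₂t)).
e^(−k₁t) = e^(−0.232×3.70) = e^(−0.8584) = 0.4238; e^(−k₂t) = e^(−0.1654) = 0.8476.
C_B = 0.232×3.98/(0.0447−0.232) × (0.4238−0.8476) = (-4.930)×(-0.4237) = 2.089 mol·L⁻¹.
Y_B = C_B/C_{A0} = 2.089/3.98 = 0.525.

0.525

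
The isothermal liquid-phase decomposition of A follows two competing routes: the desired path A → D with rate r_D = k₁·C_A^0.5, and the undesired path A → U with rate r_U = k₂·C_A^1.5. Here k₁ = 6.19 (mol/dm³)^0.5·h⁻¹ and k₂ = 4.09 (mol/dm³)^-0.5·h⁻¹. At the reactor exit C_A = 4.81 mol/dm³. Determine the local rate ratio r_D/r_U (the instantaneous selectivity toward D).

0.315

S_{D/U} = r_D/r_U = (k₁·C_A^0.5)/(k₂·C_A^1.5) = (k₁/k₂)·C_A⁻¹.
= (6.19×4.810^0.5) / (4.09×4.810^1.5) = 13.58/43.15 = 0.315.
The undesired path is higher order in A, so low C_A (CSTR or dilute feed) favours D.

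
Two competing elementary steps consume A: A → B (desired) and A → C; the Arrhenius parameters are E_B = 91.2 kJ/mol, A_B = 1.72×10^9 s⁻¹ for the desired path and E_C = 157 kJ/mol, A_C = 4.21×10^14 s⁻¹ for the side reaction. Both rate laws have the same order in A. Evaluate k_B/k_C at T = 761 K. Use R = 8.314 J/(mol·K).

0.134

Since both paths have the same order in A, the concentration cancels and S_{B/C} = k_B/k_C = (A_B/A_C)·exp[(E_C−E_B)/(RT)].
(E_C−E_B)/(RT) = (157−91.2)×10³/(8.314×761) = 65800/6327 = 10.40.
k_B/k_C = (1.72×10^9/4.21×10^14)·exp(10.40) = 4.086×10^-6 × 32858 = 0.134.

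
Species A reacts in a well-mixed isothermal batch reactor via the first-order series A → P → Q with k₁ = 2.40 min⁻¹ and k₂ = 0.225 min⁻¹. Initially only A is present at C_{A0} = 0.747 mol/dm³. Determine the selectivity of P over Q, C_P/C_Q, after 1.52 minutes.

Solving the coupled first-order balances gives C_P(t) = [k₁/(k₂−k₁)]·C_{A0}·(e^(−k₁t) − e^(−k₂t)).
e^(−k₁t) = e^(−2.40×1.52) = e^(−3.648) = 0.02604; e^(−k₂t) = e^(−0.3420) = 0.7103.
C_P = 2.40×0.747/(0.225−2.40) × (0.02604−0.7103) = (-0.8243)×(-0.6843) = 0.5641 mol/dm³.
C_A = C_{A0}e^(−k₁t) = 0.01945 mol/dm³, so C_Q = C_{A0}−C_A−C_P = 0.1635 mol/dm³; C_P/C_Q = 3.45.

3.45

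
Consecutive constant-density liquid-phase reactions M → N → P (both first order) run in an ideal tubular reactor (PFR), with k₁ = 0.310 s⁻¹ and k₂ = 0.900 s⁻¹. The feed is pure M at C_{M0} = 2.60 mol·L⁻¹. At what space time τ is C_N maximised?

For first-order series the maximum of C_N occurs at τ_opt = ln(k₂/k₁)/(k₂−k₁).
= ln(0.900/0.310)/(0.900−0.310) = ln(2.903)/0.5900 = 1.066/0.5900 = 1.81 s.

1.81 s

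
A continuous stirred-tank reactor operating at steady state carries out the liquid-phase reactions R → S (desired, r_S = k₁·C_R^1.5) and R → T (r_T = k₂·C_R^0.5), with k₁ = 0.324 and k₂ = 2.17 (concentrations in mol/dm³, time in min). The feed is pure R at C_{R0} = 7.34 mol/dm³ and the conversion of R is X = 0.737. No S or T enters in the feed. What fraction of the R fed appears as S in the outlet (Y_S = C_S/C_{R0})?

0.165

Exit C_R = C_{R0}(1−X) = 7.34×0.263 = 1.930 mol/dm³.
Rates in a CSTR are evaluated at the outlet concentration: r_S = 0.324×1.930^1.5 = 0.8690, r_T = 2.17×1.930^0.5 = 3.015.
Fraction of consumed R going to S: r_S/(r_S+r_T) = 0.2237.
C_S = 0.2237·C_{R0}·X = 0.2237×7.34×0.737 = 1.21 mol/dm³; Y_S = C_S/C_{R0} = 0.165.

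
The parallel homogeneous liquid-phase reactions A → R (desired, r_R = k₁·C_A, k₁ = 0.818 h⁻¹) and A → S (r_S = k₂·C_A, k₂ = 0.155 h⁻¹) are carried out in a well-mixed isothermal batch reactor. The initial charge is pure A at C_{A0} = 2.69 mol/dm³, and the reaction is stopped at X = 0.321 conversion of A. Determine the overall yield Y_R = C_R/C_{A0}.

0.270

C_A = C_{A0}(1−X) = 1.827 mol/dm³.
Both paths are first order in A, so the instantaneous fraction to R is constant: dC_R/d(−C_A) = k₁/(k₁+k₂) = 0.8407.
C_R = 0.8407·(C_{A0}−C_A) = 0.8407×0.8635 = 0.726 mol/dm³.
Y_R = C_R/C_{A0} = 0.7259/2.69 = 0.270.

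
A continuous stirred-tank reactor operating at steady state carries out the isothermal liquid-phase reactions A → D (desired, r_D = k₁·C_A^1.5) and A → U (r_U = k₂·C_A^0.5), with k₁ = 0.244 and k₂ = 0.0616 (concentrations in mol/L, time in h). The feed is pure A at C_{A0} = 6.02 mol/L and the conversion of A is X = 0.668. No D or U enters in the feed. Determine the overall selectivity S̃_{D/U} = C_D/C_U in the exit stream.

Exit C_A = C_{A0}(1−X) = 6.02×0.332 = 1.999 mol/L.
In a CSTR the entire volume is at exit conditions, so r_D = 0.244×1.999^1.5 = 0.6894 and r_U = 0.0616×1.999^0.5 = 0.08709.
Overall selectivity = C_D/C_U = r_Dτ/(r_Uτ) = r_D/r_U = 7.92.

7.92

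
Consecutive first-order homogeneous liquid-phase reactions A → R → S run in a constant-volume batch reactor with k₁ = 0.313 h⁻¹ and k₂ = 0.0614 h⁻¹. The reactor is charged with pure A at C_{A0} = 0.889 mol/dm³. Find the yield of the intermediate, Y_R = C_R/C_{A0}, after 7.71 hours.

0.664

The intermediate concentration in a first-order A→B→C sequence is C_R = k₁C_{A0}(e^(−k₁t) − e^(−k₂t))/(k₂−k₁).
e^(−k₁t) = e^(−0.313×7.71) = e^(−2.413) = 0.08953; e^(−k₂t) = e^(−0.4734) = 0.6229.
C_R = 0.313×0.889/(0.0614−0.313) × (0.08953−0.6229) = (-1.106)×(-0.5334) = 0.5899 mol/dm³.
Y_R = C_R/C_{A0} = 0.5899/0.889 = 0.664.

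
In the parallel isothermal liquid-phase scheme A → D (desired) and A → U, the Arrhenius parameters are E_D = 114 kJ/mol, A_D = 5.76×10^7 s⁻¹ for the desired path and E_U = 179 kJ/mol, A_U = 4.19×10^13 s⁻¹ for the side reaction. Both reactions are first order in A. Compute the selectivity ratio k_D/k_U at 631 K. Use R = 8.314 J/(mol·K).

0.330

With equal orders, S_{D/U} = k_D/k_U = (A_D/A_U)·exp[(E_U−E_D)/(RT)].
(E_U−E_D)/(RT) = (179−114)×10³/(8.314×631) = 65000/5246 = 12.39.
k_D/k_U = (5.76×10^7/4.19×10^13)·exp(12.39) = 1.375×10^-6 × 2.404×10^5 = 0.330.
Since E_D < E_U, lowering the temperature improves selectivity toward D.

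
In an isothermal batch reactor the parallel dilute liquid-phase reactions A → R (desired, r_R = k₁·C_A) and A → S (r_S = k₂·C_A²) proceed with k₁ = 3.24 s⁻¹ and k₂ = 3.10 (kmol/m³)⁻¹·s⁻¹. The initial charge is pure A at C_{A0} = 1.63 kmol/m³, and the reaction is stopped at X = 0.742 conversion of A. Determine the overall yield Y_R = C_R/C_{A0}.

C_A = C_{A0}(1−X) = 0.4205 kmol/m³.
Along a PFR/batch, dC_R/dC_A = −r_R/(r_R+r_S) = −k₁/(k₁+k₂·C_A).
Integrating from C_{A0} to C_A: C_R = (3.24/3.10)·ln[(3.24+3.10·1.63)/(3.24+3.10·0.421)] = 1.045·ln(8.293/4.544) = 0.6288 kmol/m³.
Y_R = C_R/C_{A0} = 0.6288/1.63 = 0.386.

0.386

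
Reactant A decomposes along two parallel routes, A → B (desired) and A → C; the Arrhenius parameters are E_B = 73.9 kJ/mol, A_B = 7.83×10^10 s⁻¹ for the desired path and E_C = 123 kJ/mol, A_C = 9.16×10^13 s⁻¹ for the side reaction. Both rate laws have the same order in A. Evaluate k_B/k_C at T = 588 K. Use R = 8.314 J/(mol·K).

k_B/k_C = (A_B/A_C)·exp[−(E_B−E_C)/(RT)] = (A_B/A_C)·exp[(E_C−E_B)/(RT)].
(E_C−E_B)/(RT) = (123−73.9)×10³/(8.314×588) = 49100/4889 = 10.04.
k_B/k_C = (7.83×10^10/9.16×10^13)·exp(10.04) = 8.548×10^-4 × 23011 = 19.7.
Since E_B < E_C, lowering the temperature improves selectivity toward B.

19.7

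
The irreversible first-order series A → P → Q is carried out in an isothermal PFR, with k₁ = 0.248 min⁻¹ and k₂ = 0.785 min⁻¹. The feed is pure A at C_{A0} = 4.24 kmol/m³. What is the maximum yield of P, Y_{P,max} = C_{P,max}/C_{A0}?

At the optimum, C_{P,max}/C_{A0} = (k₁/k₂)^[k₂/(k₂−k₁)].
= (0.248/0.785)^(0.785/(0.785−0.248)) = (0.3159)^(1.462) = 0.1856.

0.186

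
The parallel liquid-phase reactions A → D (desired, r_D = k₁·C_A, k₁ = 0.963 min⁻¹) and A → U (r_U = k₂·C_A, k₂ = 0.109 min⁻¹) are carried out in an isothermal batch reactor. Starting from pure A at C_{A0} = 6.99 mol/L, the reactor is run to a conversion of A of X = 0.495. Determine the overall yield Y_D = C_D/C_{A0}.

C_A = C_{A0}(1−X) = 3.530 mol/L.
Both paths are first order in A, so the instantaneous fraction to D is constant: dC_D/d(−C_A) = k₁/(k₁+k₂) = 0.8983.
C_D = 0.8983·(C_{A0}−C_A) = 0.8983×3.460 = 3.11 mol/L.
Y_D = C_D/C_{A0} = 3.108/6.99 = 0.445.

0.445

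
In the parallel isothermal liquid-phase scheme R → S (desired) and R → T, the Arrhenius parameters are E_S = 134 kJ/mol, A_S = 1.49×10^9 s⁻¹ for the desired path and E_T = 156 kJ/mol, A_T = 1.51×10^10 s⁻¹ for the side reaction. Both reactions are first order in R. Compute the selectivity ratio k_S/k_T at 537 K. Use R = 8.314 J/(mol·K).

With equal orders, S_{S/T} = k_S/k_T = (A_S/A_T)·exp[(E_T−E_S)/(RT)].
(E_T−E_S)/(RT) = (156−134)×10³/(8.314×537) = 22000/4465 = 4.928.
k_S/k_T = (1.49×10^9/1.51×10^10)·exp(4.928) = 0.09868 × 138.1 = 13.6.
Since E_S < E_T, lowering the temperature improves selectivity toward S.

13.6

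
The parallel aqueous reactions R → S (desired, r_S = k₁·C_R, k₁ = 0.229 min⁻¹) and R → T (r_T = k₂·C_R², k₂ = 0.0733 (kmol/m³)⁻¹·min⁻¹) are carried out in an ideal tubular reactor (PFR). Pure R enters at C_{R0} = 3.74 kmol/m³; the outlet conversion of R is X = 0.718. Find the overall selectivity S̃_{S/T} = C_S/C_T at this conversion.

1.37

C_R = C_{R0}(1−X) = 1.055 kmol/m³.
Along a PFR/batch, dC_S/dC_R = −r_S/(r_S+r_T) = −k₁/(k₁+k₂·C_R).
Integrating from C_{R0} to C_R: C_S = (0.229/0.0733)·ln[(0.229+0.0733·3.74)/(0.229+0.0733·1.05)] = 3.124·ln(0.5031/0.3063) = 1.550 kmol/m³.
C_T = (C_{R0}−C_R)−C_S = 1.135 kmol/m³; S̃_{S/T} = 1.550/1.135 = 1.37.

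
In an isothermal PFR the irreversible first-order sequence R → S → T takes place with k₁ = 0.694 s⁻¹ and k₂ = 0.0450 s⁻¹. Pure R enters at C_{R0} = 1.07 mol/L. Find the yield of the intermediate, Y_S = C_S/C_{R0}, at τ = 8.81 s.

For first-order series with pure R initially, C_S(τ) = k₁C_{R0}/(k₂−k₁)·(e^(−k₁τ) − e^(−k₂τ)).
e^(−k₁τ) = e^(−0.694×8.81) = e^(−6.114) = 0.002211; e^(−k₂τ) = e^(−0.3965) = 0.6727.
C_S = 0.694×1.07/(0.0450−0.694) × (0.002211−0.6727) = (-1.144)×(-0.6705) = 0.7672 mol/L.
Y_S = C_S/C_{R0} = 0.7672/1.07 = 0.717.

0.717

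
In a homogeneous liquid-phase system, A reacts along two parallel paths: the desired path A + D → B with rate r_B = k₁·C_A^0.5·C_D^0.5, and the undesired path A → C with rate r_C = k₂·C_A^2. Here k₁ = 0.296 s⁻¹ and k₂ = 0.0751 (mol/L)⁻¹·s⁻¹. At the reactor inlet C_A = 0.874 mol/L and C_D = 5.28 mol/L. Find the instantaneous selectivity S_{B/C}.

11.1

S_{B/C} = r_B/r_C = (k₁·C_A^0.5·C_D^0.5)/(k₂·C_A^2) = (k₁/k₂)·C_A^-1.5·C_D^0.5.
= (0.296×0.8740^0.5×5.280^0.5) / (0.0751×0.8740^2) = 0.6359/0.05737 = 11.1.
The undesired path is higher order in A, so low C_A (CSTR or dilute feed) favours B.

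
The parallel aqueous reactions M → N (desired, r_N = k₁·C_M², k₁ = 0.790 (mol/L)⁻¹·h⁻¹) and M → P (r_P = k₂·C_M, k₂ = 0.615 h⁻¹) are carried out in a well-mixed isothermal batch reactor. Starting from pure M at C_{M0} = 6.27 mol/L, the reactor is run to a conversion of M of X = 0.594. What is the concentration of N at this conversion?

C_M = C_{M0}(1−X) = 2.546 mol/L.
Along a PFR/batch, dC_P/dC_M = −r_P/(r_N+r_P) = −k₂/(k₂+k₁·C_M).
Integrating from C_{M0} to C_M: C_P = (0.615/0.790)·ln[(0.615+0.790·6.27)/(0.615+0.790·2.55)] = 0.7785·ln(5.568/2.626) = 0.5851 mol/L.
Then C_N = (C_{M0}−C_M) − C_P = 3.724 − 0.5851 = 3.139 mol/L.

3.14 mol/L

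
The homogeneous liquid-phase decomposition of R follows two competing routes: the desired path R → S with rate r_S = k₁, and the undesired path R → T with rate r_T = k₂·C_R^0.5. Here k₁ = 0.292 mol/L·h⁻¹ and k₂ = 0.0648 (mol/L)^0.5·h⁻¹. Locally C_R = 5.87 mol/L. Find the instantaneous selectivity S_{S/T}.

S_{S/T} = r_S/r_T = (k₁)/(k₂·C_R^0.5) = (k₁/k₂)·C_R^-0.5.
= (0.292) / (0.0648×5.870^0.5) = 0.2920/0.1570 = 1.86.

1.86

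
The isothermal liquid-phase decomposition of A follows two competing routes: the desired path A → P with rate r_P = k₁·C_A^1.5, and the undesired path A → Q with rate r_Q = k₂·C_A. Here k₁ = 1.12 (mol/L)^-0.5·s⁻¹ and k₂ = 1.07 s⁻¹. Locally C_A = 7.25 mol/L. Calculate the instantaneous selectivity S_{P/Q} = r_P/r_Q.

2.82

S_{P/Q} = r_P/r_Q = (k₁·C_A^1.5)/(k₂·C_A) = (k₁/k₂)·C_A^0.5.
= (1.12×7.250^1.5) / (1.07×7.250) = 21.86/7.758 = 2.82.
Since the desired path is higher order in A, keeping C_A high (PFR or concentrated feed) favours P.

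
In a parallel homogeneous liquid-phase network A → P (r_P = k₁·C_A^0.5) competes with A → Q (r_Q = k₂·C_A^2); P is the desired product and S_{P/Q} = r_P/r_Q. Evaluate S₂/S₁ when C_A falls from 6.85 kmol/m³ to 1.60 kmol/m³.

S_{P/Q} = (k₁/k₂)·C_A^-1.5, so S₂/S₁ = (C_{A,2}/C_{A,1})^-1.5.
= (1.60/6.85)^(-1.5) = (0.2336)^(-1.5) = 8.86.
Selectivity toward P rises as C_A falls — low-concentration operation is favoured.

8.86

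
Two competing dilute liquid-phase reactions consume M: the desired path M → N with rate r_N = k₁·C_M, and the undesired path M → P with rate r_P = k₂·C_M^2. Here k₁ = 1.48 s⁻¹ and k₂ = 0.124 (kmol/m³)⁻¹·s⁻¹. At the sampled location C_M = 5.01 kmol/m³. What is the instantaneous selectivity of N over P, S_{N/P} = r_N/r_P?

S_{N/P} = r_N/r_P = (k₁·C_M)/(k₂·C_M^2) = (k₁/k₂)·C_M⁻¹.
= (1.48×5.010) / (0.124×5.010^2) = 7.415/3.112 = 2.38.

2.38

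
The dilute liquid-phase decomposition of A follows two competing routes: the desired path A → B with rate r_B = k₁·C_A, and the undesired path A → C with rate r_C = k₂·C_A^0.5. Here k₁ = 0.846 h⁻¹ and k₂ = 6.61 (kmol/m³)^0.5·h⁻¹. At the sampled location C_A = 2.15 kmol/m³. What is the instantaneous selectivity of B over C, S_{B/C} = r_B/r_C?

0.188

S_{B/C} = r_B/r_C = (k₁·C_A)/(k₂·C_A^0.5) = (k₁/k₂)·C_A^0.5.
= (0.846×2.150) / (6.61×2.150^0.5) = 1.819/9.692 = 0.188.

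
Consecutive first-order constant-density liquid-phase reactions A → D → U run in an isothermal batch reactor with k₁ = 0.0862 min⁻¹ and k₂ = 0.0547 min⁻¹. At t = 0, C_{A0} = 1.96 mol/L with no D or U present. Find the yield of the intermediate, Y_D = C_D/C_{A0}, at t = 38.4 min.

Solving the coupled first-order balances gives C_D(t) = [k₁/(k₂−k₁)]·C_{A0}·(e^(−k₁t) − e^(−k₂t)).
e^(−k₁t) = e^(−0.0862×38.4) = e^(−3.310) = 0.03651; e^(−k₂t) = e^(−2.100) = 0.1224.
C_D = 0.0862×1.96/(0.0547−0.0862) × (0.03651−0.1224) = (-5.364)×(-0.08588) = 0.4606 mol/L.
Y_D = C_D/C_{A0} = 0.4606/1.96 = 0.235.

0.235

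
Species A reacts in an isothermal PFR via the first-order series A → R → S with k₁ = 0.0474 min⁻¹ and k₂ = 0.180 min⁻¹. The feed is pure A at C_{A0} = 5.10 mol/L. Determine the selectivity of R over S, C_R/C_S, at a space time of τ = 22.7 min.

0.213

The intermediate concentration in a first-order A→B→C sequence is C_R = k₁C_{A0}(e^(−k₁τ) − e^(−k₂τ))/(k₂−k₁).
e^(−k₁τ) = e^(−0.0474×22.7) = e^(−1.076) = 0.3410; e^(−k₂τ) = e^(−4.086) = 0.01681.
C_R = 0.0474×5.10/(0.180−0.0474) × (0.3410−0.01681) = 1.823×0.3242 = 0.5910 mol/L.
C_A = C_{A0}e^(−k₁τ) = 1.739 mol/L, so C_S = C_{A0}−C_A−C_R = 2.770 mol/L; C_R/C_S = 0.213.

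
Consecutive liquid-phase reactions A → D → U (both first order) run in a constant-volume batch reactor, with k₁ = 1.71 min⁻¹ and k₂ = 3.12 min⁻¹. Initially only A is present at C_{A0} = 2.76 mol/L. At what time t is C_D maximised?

For first-order series the maximum of C_D occurs at t_opt = ln(k₂/k₁)/(k₂−k₁).
= ln(3.12/1.71)/(3.12−1.71) = ln(1.825)/1.410 = 0.6013/1.410 = 0.426 min.

0.426 min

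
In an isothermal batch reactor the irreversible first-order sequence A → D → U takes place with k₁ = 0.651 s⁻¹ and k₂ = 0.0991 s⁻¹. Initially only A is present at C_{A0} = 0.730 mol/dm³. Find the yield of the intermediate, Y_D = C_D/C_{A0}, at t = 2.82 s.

0.704

The intermediate concentration in a first-order A→B→C sequence is C_D = k₁C_{A0}(e^(−k₁t) − e^(−k₂t))/(k₂−k₁).
e^(−k₁t) = e^(−0.651×2.82) = e^(−1.836) = 0.1595; e^(−k₂t) = e^(−0.2795) = 0.7562.
C_D = 0.651×0.730/(0.0991−0.651) × (0.1595−0.7562) = (-0.8611)×(-0.5967) = 0.5138 mol/dm³.
Y_D = C_D/C_{A0} = 0.5138/0.730 = 0.704.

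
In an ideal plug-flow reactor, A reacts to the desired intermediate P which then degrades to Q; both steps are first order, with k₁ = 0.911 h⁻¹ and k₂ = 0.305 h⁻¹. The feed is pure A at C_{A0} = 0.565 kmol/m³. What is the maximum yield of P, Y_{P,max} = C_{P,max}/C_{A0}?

Evaluating C_P at τ_opt = ln(k₂/k₁)/(k₂−k₁) gives C_{P,max}/C_{A0} = (k₁/k₂)^[k₂/(k₂−k₁)].
= (0.911/0.305)^(0.305/(0.305−0.911)) = (2.987)^(-0.5033) = 0.5765.

0.577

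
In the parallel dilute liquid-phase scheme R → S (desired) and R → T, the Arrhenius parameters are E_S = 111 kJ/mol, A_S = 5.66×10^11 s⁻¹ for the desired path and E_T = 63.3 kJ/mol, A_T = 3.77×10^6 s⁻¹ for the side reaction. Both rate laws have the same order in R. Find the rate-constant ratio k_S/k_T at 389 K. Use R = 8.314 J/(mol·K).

0.0590

With equal orders, S_{S/T} = k_S/k_T = (A_S/A_T)·exp[(E_T−E_S)/(RT)].
(E_T−E_S)/(RT) = (63.3−111)×10³/(8.314×389) = -47700/3234 = -14.75.
k_S/k_T = (5.66×10^11/3.77×10^6)·exp(-14.75) = 1.501×10^5 × 3.932×10^-7 = 0.0590.
Since E_S > E_T, raising the temperature improves selectivity toward S.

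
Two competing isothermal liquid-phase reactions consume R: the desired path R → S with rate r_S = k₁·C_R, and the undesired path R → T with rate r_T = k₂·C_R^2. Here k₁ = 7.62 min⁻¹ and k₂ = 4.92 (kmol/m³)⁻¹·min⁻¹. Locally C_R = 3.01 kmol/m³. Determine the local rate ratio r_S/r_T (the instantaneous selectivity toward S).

S_{S/T} = r_S/r_T = (k₁·C_R)/(k₂·C_R^2) = (k₁/k₂)·C_R⁻¹.
= (7.62×3.010) / (4.92×3.010^2) = 22.94/44.58 = 0.515.

0.515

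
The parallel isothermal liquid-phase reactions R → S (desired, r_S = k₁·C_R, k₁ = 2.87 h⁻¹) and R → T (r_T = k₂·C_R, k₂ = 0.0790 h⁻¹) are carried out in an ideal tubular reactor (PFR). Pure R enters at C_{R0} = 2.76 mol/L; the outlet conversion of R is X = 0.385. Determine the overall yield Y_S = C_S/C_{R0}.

C_R = C_{R0}(1−X) = 1.697 mol/L.
Both paths are first order in R, so the instantaneous fraction to S is constant: dC_S/d(−C_R) = k₁/(k₁+k₂) = 0.9732.
C_S = 0.9732·(C_{R0}−C_R) = 0.9732×1.063 = 1.03 mol/L.
Y_S = C_S/C_{R0} = 1.034/2.76 = 0.375.

0.375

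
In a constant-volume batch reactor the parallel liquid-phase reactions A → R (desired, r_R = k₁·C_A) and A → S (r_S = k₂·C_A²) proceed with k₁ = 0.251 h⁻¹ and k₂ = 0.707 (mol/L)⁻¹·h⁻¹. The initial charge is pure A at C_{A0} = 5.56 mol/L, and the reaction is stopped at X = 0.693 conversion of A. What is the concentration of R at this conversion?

C_A = C_{A0}(1−X) = 1.707 mol/L.
Along a PFR/batch, dC_R/dC_A = −r_R/(r_R+r_S) = −k₁/(k₁+k₂·C_A).
Integrating from C_{A0} to C_A: C_R = (0.251/0.707)·ln[(0.251+0.707·5.56)/(0.251+0.707·1.71)] = 0.3550·ln(4.182/1.458) = 0.3741 mol/L.

0.374 mol/L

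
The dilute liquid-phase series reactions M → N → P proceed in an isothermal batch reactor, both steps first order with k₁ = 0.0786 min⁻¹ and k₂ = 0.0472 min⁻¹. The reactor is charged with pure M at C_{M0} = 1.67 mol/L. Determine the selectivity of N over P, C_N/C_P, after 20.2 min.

For first-order series with pure M initially, C_N(t) = k₁C_{M0}/(k₂−k₁)·(e^(−k₁t) − e^(−k₂t)).
e^(−k₁t) = e^(−0.0786×20.2) = e^(−1.588) = 0.2044; e^(−k₂t) = e^(−0.9534) = 0.3854.
C_N = 0.0786×1.67/(0.0472−0.0786) × (0.2044−0.3854) = (-4.180)×(-0.1810) = 0.7567 mol/L.
C_M = C_{M0}e^(−k₁t) = 0.3413 mol/L, so C_P = C_{M0}−C_M−C_N = 0.5719 mol/L; C_N/C_P = 1.32.

1.32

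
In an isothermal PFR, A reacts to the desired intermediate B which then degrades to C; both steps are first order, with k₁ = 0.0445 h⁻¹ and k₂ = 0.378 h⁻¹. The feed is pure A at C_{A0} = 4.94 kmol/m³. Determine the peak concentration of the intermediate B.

At the optimum, C_{B,max}/C_{A0} = (k₁/k₂)^[k₂/(k₂−k₁)].
= (0.0445/0.378)^(0.378/(0.378−0.0445)) = (0.1177)^(1.133) = 0.08849.
C_{B,max} = 0.08849×4.94 = 0.437 kmol/m³.

0.437 kmol/m³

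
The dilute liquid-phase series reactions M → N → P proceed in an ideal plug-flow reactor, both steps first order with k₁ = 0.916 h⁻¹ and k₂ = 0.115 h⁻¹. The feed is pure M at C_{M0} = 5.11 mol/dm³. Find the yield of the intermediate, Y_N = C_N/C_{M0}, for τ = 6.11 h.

0.562

Solving the coupled first-order balances gives C_N(τ) = [k₁/(k₂−k₁)]·C_{M0}·(e^(−k₁τ) − e^(−k₂τ)).
e^(−k₁τ) = e^(−0.916×6.11) = e^(−5.597) = 0.003710; e^(−k₂τ) = e^(−0.7027) = 0.4953.
C_N = 0.916×5.11/(0.115−0.916) × (0.003710−0.4953) = (-5.844)×(-0.4916) = 2.873 mol/dm³.
Y_N = C_N/C_{M0} = 2.873/5.11 = 0.562.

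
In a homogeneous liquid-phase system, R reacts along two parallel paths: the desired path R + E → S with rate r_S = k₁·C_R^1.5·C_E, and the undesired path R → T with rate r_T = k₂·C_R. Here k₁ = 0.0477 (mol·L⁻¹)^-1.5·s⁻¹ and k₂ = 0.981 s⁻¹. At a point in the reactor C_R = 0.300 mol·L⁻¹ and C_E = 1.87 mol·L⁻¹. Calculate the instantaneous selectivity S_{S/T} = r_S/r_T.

0.0498

S_{S/T} = r_S/r_T = (k₁·C_R^1.5·C_E)/(k₂·C_R) = (k₁/k₂)·C_R^0.5·C_E.
= (0.0477×0.3000^1.5×1.870) / (0.981×0.3000) = 0.01466/0.2943 = 0.0498.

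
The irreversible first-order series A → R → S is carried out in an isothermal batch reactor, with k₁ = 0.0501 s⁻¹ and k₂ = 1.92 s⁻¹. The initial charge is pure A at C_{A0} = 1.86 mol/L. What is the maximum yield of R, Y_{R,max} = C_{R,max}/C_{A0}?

For a first-order series the maximum intermediate yield is C_{R,max}/C_{A0} = (k₁/k₂)^[k₂/(k₂−k₁)].
= (0.0501/1.92)^(1.92/(1.92−0.0501)) = (0.02609)^(1.027) = 0.02367.

0.0237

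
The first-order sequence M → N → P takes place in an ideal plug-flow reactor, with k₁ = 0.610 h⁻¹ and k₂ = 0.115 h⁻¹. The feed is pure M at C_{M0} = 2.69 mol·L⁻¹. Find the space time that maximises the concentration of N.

3.37 h

The intermediate peaks when r₁ = r₂, i.e. k₁e^(−k₁τ) = k₂e^(−k₂τ), giving τ_opt = ln(k₂/k₁)/(k₂−k₁).
= ln(0.115/0.610)/(0.115−0.610) = ln(0.1885)/-0.4950 = -1.669/-0.4950 = 3.37 h.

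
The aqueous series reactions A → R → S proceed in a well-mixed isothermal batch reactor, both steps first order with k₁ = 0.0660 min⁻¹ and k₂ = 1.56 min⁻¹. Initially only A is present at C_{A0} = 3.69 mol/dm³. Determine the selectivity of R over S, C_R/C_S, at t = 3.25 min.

0.224

The intermediate concentration in a first-order A→B→C sequence is C_R = k₁C_{A0}(e^(−k₁t) − e^(−k₂t))/(k₂−k₁).
e^(−k₁t) = e^(−0.0660×3.25) = e^(−0.2145) = 0.8069; e^(−k₂t) = e^(−5.070) = 0.006282.
C_R = 0.0660×3.69/(1.56−0.0660) × (0.8069−0.006282) = 0.1630×0.8007 = 0.1305 mol/dm³.
C_A = C_{A0}e^(−k₁t) = 2.978 mol/dm³, so C_S = C_{A0}−C_A−C_R = 0.5819 mol/dm³; C_R/C_S = 0.224.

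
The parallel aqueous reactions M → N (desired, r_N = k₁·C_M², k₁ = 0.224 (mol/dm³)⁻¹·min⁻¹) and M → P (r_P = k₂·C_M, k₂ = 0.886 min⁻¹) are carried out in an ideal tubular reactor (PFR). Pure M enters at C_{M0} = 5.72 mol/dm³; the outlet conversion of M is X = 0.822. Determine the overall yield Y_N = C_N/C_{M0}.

0.362

C_M = C_{M0}(1−X) = 1.018 mol/dm³.
Along a PFR/batch, dC_P/dC_M = −r_P/(r_N+r_P) = −k₂/(k₂+k₁·C_M).
Integrating from C_{M0} to C_M: C_P = (0.886/0.224)·ln[(0.886+0.224·5.72)/(0.886+0.224·1.02)] = 3.955·ln(2.167/1.114) = 2.632 mol/dm³.
Then C_N = (C_{M0}−C_M) − C_P = 4.702 − 2.632 = 2.070 mol/dm³.
Y_N = C_N/C_{M0} = 2.070/5.72 = 0.362.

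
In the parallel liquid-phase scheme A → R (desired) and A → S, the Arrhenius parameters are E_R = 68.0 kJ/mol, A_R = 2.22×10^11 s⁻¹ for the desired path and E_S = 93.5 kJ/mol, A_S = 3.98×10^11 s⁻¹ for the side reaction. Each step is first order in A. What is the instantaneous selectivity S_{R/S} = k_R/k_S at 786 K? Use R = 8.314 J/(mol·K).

With equal orders, S_{R/S} = k_R/k_S = (A_R/A_S)·exp[(E_S−E_R)/(RT)].
(E_S−E_R)/(RT) = (93.5−68.0)×10³/(8.314×786) = 25500/6535 = 3.902.
k_R/k_S = (2.22×10^11/3.98×10^11)·exp(3.902) = 0.5578 × 49.51 = 27.6.
Since E_R < E_S, lowering the temperature improves selectivity toward R.

27.6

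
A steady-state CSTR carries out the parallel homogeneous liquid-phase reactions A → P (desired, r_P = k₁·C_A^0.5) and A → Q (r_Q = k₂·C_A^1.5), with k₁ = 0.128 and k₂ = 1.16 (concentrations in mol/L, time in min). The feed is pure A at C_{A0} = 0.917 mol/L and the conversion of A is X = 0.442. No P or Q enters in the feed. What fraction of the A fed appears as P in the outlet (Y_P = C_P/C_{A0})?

Exit C_A = C_{A0}(1−X) = 0.917×0.558 = 0.5117 mol/L.
A CSTR operates uniformly at the exit composition, giving r_P = 0.09156 and r_Q = 0.4246 (each k·C_A^n at C_A = 0.5117).
Fraction of consumed A going to P: r_P/(r_P+r_Q) = 0.1774.
C_P = 0.1774·C_{A0}·X = 0.1774×0.917×0.442 = 0.0719 mol/L; Y_P = C_P/C_{A0} = 0.0784.

0.0784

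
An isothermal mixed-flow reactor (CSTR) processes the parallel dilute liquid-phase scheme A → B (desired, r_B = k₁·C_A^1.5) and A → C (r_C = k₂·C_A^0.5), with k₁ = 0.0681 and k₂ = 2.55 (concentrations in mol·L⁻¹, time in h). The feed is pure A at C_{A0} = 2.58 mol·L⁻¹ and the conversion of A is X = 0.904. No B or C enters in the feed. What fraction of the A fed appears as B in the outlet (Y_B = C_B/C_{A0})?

Exit C_A = C_{A0}(1−X) = 2.58×0.0960 = 0.2477 mol·L⁻¹.
Rates in a CSTR are evaluated at the outlet concentration: r_B = 0.0681×0.2477^1.5 = 0.008394, r_C = 2.55×0.2477^0.5 = 1.269.
Fraction of consumed A going to B: r_B/(r_B+r_C) = 0.006571.
C_B = 0.006571·C_{A0}·X = 0.006571×2.58×0.904 = 0.0153 mol·L⁻¹; Y_B = C_B/C_{A0} = 0.00594.

0.00594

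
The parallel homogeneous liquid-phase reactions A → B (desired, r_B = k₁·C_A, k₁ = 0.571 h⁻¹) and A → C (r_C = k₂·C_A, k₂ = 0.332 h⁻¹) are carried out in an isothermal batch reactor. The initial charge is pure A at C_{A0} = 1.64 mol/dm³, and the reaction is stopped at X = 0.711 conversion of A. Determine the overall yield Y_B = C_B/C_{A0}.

0.450

C_A = C_{A0}(1−X) = 0.4740 mol/dm³.
Both paths are first order in A, so the instantaneous fraction to B is constant: dC_B/d(−C_A) = k₁/(k₁+k₂) = 0.6323.
C_B = 0.6323·(C_{A0}−C_A) = 0.6323×1.166 = 0.737 mol/dm³.
Y_B = C_B/C_{A0} = 0.7373/1.64 = 0.450.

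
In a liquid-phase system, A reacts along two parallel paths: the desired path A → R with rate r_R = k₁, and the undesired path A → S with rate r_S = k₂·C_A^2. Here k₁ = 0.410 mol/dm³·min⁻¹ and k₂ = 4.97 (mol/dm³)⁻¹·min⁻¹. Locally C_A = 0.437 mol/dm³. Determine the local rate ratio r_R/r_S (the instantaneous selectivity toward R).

S_{R/S} = r_R/r_S = (k₁)/(k₂·C_A^2) = (k₁/k₂)·C_A^-2.
= (0.410) / (4.97×0.4370^2) = 0.4100/0.9491 = 0.432.
The undesired path is higher order in A, so low C_A (CSTR or dilute feed) favours R.

0.432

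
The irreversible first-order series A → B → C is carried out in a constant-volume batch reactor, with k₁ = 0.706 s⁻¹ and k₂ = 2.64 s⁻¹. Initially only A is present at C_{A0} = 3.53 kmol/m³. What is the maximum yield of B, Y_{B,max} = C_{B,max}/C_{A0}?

0.165

For a first-order series the maximum intermediate yield is C_{B,max}/C_{A0} = (k₁/k₂)^[k₂/(k₂−k₁)].
= (0.706/2.64)^(2.64/(2.64−0.706)) = (0.2674)^(1.365) = 0.1652.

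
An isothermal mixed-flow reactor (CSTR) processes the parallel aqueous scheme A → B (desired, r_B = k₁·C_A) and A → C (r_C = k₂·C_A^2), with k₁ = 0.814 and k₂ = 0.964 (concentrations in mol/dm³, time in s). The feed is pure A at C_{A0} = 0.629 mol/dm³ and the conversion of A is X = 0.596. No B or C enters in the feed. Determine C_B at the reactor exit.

Exit C_A = C_{A0}(1−X) = 0.629×0.404 = 0.2541 mol/dm³.
In a CSTR the entire volume is at exit conditions, so r_B = 0.814×0.2541 = 0.2069 and r_C = 0.964×0.2541^2 = 0.06225.
Fraction of consumed A going to B: r_B/(r_B+r_C) = 0.7687.
C_B = 0.7687·C_{A0}·X = 0.7687×0.629×0.596 = 0.288 mol/dm³.

0.288 mol/dm³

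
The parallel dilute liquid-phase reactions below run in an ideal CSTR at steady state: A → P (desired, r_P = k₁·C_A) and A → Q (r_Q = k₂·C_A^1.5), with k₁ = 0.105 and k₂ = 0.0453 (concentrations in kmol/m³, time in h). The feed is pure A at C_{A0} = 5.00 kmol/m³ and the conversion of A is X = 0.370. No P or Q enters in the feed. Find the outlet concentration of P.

Exit C_A = C_{A0}(1−X) = 5.00×0.630 = 3.150 kmol/m³.
A CSTR operates uniformly at the exit composition, giving r_P = 0.3307 and r_Q = 0.2533 (each k·C_A^n at C_A = 3.150).
Fraction of consumed A going to P: r_P/(r_P+r_Q) = 0.5663.
C_P = 0.5663·C_{A0}·X = 0.5663×5.00×0.370 = 1.05 kmol/m³.

1.05 kmol/m³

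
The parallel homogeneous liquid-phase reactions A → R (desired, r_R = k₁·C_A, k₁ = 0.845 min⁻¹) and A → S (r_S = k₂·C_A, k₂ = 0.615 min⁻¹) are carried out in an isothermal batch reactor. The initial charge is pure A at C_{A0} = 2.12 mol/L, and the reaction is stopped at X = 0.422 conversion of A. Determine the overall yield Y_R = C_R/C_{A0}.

0.244

C_A = C_{A0}(1−X) = 1.225 mol/L.
Both paths are first order in A, so the instantaneous fraction to R is constant: dC_R/d(−C_A) = k₁/(k₁+k₂) = 0.5788.
C_R = 0.5788·(C_{A0}−C_A) = 0.5788×0.8946 = 0.518 mol/L.
Y_R = C_R/C_{A0} = 0.5178/2.12 = 0.244.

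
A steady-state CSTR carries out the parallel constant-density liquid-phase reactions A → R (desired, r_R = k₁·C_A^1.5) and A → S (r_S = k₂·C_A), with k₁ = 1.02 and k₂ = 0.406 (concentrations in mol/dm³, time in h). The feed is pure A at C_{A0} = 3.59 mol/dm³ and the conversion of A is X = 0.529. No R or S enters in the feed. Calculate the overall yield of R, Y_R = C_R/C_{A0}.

Exit C_A = C_{A0}(1−X) = 3.59×0.471 = 1.691 mol/dm³.
In a CSTR the entire volume is at exit conditions, so r_R = 1.02×1.691^1.5 = 2.243 and r_S = 0.406×1.691 = 0.6865.
Fraction of consumed A going to R: r_R/(r_R+r_S) = 0.7656.
C_R = 0.7656·C_{A0}·X = 0.7656×3.59×0.529 = 1.45 mol/dm³; Y_R = C_R/C_{A0} = 0.405.

0.405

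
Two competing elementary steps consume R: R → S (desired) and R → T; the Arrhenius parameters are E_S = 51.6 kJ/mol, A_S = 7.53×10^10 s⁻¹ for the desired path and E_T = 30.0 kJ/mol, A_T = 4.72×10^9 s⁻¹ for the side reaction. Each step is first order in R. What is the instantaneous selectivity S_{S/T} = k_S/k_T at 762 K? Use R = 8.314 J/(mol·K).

Since both paths have the same order in R, the concentration cancels and S_{S/T} = k_S/k_T = (A_S/A_T)·exp[(E_T−E_S)/(RT)].
(E_T−E_S)/(RT) = (30.0−51.6)×10³/(8.314×762) = -21600/6335 = -3.409.
k_S/k_T = (7.53×10^10/4.72×10^9)·exp(-3.409) = 15.95 × 0.03306 = 0.527.

0.527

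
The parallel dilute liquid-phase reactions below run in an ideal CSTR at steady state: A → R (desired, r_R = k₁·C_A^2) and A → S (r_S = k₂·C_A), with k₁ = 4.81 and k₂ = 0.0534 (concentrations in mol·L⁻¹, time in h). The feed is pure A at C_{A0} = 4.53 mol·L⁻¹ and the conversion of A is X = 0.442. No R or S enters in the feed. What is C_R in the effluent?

1.99 mol·L⁻¹

Exit C_A = C_{A0}(1−X) = 4.53×0.558 = 2.528 mol·L⁻¹.
A CSTR operates uniformly at the exit composition, giving r_R = 30.73 and r_S = 0.1350 (each k·C_A^n at C_A = 2.528).
Fraction of consumed A going to R: r_R/(r_R+r_S) = 0.9956.
C_R = 0.9956·C_{A0}·X = 0.9956×4.53×0.442 = 1.99 mol·L⁻¹.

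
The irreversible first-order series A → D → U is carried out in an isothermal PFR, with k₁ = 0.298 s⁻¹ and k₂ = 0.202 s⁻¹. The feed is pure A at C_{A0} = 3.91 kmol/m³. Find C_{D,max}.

For a first-order series the maximum intermediate yield is C_{D,max}/C_{A0} = (k₁/k₂)^[k₂/(k₂−k₁)].
= (0.298/0.202)^(0.202/(0.202−0.298)) = (1.475)^(-2.104) = 0.4412.
C_{D,max} = 0.4412×3.91 = 1.73 kmol/m³.

1.73 kmol/m³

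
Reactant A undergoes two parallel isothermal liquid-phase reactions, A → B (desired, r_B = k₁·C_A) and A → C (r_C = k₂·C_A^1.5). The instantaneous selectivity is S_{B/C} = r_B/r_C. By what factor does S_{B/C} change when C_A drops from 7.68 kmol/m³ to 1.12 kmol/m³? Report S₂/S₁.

2.62

S_{B/C} = (k₁/k₂)·C_A^-0.5, so S₂/S₁ = (C_{A,2}/C_{A,1})^-0.5.
= (1.12/7.68)^(-0.5) = (0.1458)^(-0.5) = 2.62.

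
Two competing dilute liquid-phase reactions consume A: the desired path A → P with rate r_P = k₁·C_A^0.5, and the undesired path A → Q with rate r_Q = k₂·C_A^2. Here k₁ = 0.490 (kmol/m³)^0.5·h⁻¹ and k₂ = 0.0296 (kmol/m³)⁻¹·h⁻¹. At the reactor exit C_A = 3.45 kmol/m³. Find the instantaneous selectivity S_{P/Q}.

2.58

S_{P/Q} = r_P/r_Q = (k₁·C_A^0.5)/(k₂·C_A^2) = (k₁/k₂)·C_A^-1.5.
= (0.490×3.450^0.5) / (0.0296×3.450^2) = 0.9101/0.3523 = 2.58.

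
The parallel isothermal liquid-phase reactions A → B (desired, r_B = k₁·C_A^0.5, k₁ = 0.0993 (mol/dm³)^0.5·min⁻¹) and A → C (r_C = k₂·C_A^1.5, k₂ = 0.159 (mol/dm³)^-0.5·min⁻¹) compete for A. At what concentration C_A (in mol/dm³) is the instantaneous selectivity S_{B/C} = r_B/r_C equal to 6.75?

0.0925 mol/dm³

S_{B/C} = (k₁/k₂)·C_A⁻¹ ⇒ C_A = (S·k₂/k₁)^(-1).
= (6.75×0.159/0.0993)^(-1) = (10.81)^(-1) = 0.0925 mol/dm³.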